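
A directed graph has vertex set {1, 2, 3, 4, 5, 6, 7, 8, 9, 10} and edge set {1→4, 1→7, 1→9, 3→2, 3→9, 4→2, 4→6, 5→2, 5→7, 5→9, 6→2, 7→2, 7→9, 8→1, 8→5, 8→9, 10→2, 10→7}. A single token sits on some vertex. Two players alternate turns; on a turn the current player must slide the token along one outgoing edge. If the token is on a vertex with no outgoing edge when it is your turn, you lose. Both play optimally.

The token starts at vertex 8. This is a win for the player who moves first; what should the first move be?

Positions with no move are L. A position that does have a move is losing for the player to move precisely when every available move leads to a winning position for the opponent. Fill in the labels:
Every edge goes from a vertex to one that appears earlier in the order 2, 9, 6, 7, 3, 5, 10, 4, 1, 8, so processing vertices in that order labels each vertex after all of its successors.
2: no outgoing edge → L
9: no outgoing edge → L
6: W (go to 2, an L position)
7: W (go to 9, an L position)
3: W (go to 9, an L position)
5: W (go to 9, an L position)
10: W (go to 2, an L position)
4: W (go to 2, an L position)
1: W (go to 9, an L position)
8: W (go to 9, an L position)
From 8, the L positions reachable in one move are: 9.

Move to 9.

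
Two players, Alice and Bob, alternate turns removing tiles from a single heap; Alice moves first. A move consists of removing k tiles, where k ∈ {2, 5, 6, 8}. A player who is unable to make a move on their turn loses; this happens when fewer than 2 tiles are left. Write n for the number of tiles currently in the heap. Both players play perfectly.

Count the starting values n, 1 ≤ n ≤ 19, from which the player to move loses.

6

Compute win/loss labels from the base case upward. A position with no move is L. Any other position is W if it can reach an L in one move, else L.
n=0: no move → L
n=1: no move → L
n=2: reaches L-position 0 → W
n=3: reaches L-position 1 → W
n=4: only reaches 2(W), which is W → L
n=5: reaches L-position 0 → W
n=6: reaches L-position 4 → W
n=7: reaches L-position 1 → W
n=8: reaches L-position 0 → W
n=9: reaches L-position 4 → W
n=10: reaches L-position 4 → W
n=11: only reaches 9(W), 6(W), 5(W), 3(W), all W → L
n=12: reaches L-position 4 → W
n=13: reaches L-position 11 → W
n=14: only reaches 12(W), 9(W), 8(W), 6(W), all W → L
n=15: only reaches 13(W), 10(W), 9(W), 7(W), all W → L
n=16: reaches L-position 14 → W
n=17: reaches L-position 15 → W
n=18: only reaches 16(W), 13(W), 12(W), 10(W), all W → L
n=19: reaches L-position 14 → W
L entries with 1 ≤ n ≤ 19 (n=0 is outside the asked range and is not counted): n = 1, 4, 11, 14, 15, 18; that makes 6.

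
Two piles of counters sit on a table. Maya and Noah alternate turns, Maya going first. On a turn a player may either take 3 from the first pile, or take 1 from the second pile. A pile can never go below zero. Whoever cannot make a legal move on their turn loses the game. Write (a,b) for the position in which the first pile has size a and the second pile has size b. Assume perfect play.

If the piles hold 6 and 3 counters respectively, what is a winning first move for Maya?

Move to (3,3).

Positions with no move are L. A position that does have a move is losing for the player to move precisely when every available move leads to a winning position for the opponent. Fill in the labels:
No move ever increases a pile, so every position that can arise here has a ≤ 6 and b ≤ 3; it is enough to label the cells with 0 ≤ a ≤ 6 and 0 ≤ b ≤ 3.
Every move lowers a or b (never raises either), so fill the grid row by row in increasing a, and left to right within a row: each cell's successors are then already labelled.
      b=0  b=1  b=2  b=3
a=0:    L    W    L    W
a=1:    L    W    L    W
a=2:    L    W    L    W
a=3:    W    L    W    L
a=4:    W    L    W    L
a=5:    W    L    W    L
a=6:    L    W    L    W
Cells with no legal move (terminal, hence L): (0,0), (1,0), (2,0).
The remaining L cells, each justified by listing all of its moves:
(0,2): the only move is to (0,1)(W), a W ⇒ L
(1,2): the only move is to (1,1)(W), a W ⇒ L
(2,2): the only move is to (2,1)(W), a W ⇒ L
(3,1): moves to (0,1)(W), (3,0)(W); every one is W ⇒ L
(3,3): moves to (0,3)(W), (3,2)(W); every one is W ⇒ L
(4,1): moves to (1,1)(W), (4,0)(W); every one is W ⇒ L
(4,3): moves to (1,3)(W), (4,2)(W); every one is W ⇒ L
(5,1): moves to (2,1)(W), (5,0)(W); every one is W ⇒ L
(5,3): moves to (2,3)(W), (5,2)(W); every one is W ⇒ L
(6,0): the only move is to (3,0)(W), a W ⇒ L
(6,2): moves to (3,2)(W), (6,1)(W); every one is W ⇒ L
Every other cell has at least one move into one of the L cells above, so it is W.
From (6,3), the L positions reachable in one move are: (3,3), (6,2). Any move reaching one of these is winning.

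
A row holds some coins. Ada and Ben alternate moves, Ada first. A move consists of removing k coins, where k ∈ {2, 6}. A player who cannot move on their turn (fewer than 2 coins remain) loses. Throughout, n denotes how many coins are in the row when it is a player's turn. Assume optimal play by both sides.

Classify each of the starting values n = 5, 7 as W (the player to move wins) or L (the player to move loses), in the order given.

Build the W/L table. Terminal = L. A non-terminal position is W if it has a move to some L; otherwise it is L.
n=0: no move → L
n=1: no move → L
n=2: reaches L-position 0 → W
n=3: reaches L-position 1 → W
n=4: only reaches 2(W), which is W → L
n=5: only reaches 3(W), which is W → L
n=6: reaches L-position 4 → W
n=7: reaches L-position 5 → W

5: L, 7: W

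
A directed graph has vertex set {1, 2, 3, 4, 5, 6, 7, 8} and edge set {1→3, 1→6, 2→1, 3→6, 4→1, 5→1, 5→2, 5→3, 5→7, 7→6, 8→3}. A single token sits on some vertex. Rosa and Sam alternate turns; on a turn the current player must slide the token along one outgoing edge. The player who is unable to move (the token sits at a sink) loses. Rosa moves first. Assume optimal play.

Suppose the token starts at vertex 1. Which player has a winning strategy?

Use the standard recursion: the mover loses at a terminal position; elsewhere, the mover wins exactly when some move hands the opponent an L position.
Every edge goes from a vertex to one that appears earlier in the order 6, 3, 1, 7, 2, 4, 5, 8, so processing vertices in that order labels each vertex after all of its successors.
6: no outgoing edge → L
3: can move to 6, which is L ⇒ W
1: can move to 6, which is L ⇒ W
7: can move to 6, which is L ⇒ W
2: the only move is to 1(W), a W ⇒ L
4: the only move is to 1(W), a W ⇒ L
5: can move to 2, which is L ⇒ W
8: the only move is to 3(W), a W ⇒ L
The starting position 1 is W: Rosa should move to 6, handing over an L position.

Rosa wins.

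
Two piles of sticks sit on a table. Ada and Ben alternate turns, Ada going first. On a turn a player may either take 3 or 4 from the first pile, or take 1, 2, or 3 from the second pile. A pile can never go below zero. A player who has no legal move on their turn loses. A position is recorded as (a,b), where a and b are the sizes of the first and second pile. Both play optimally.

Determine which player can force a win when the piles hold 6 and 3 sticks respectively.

Ada wins.

Build the W/L table. Terminal = L. A non-terminal position is W if it has a move to some L; otherwise it is L.
No move ever increases a pile, so every position that can arise here has a ≤ 6 and b ≤ 3; it is enough to label the cells with 0 ≤ a ≤ 6 and 0 ≤ b ≤ 3.
Every move lowers a or b (never raises either), so fill the grid row by row in increasing a, and left to right within a row: each cell's successors are then already labelled.
      b=0  b=1  b=2  b=3
a=0:    L    W    W    W
a=1:    L    W    W    W
a=2:    L    W    W    W
a=3:    W    L    W    W
a=4:    W    L    W    W
a=5:    W    L    W    W
a=6:    W    W    L    W
Cells with no legal move (terminal, hence L): (0,0), (1,0), (2,0).
The remaining L cells, each justified by listing all of its moves:
(3,1): only reaches (0,1)(W), (3,0)(W), all W → L
(4,1): only reaches (1,1)(W), (0,1)(W), (4,0)(W), all W → L
(5,1): only reaches (2,1)(W), (1,1)(W), (5,0)(W), all W → L
(6,2): only reaches (3,2)(W), (2,2)(W), (6,1)(W), (6,0)(W), all W → L
Every other cell has at least one move into one of the L cells above, so it is W.
The starting position (6,3) is W: Ada should move to (6,2), handing over an L position.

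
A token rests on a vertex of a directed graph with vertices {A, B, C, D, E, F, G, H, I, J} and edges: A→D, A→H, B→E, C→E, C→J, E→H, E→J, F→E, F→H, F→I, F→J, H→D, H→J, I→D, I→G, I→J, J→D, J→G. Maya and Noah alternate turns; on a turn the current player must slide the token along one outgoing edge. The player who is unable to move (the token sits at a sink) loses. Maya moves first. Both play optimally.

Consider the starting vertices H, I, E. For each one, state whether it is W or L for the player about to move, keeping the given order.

Compute win/loss labels from the base case upward. A position with no move is L. Any other position is W if it can reach an L in one move, else L.
Every edge goes from a vertex to one that appears earlier in the order G, D, J, I, H, E, A, F, B, C, so processing vertices in that order labels each vertex after all of its successors.
G: no outgoing edge → L
D: no outgoing edge → L
J: reaches L-position D → W
I: reaches L-position D → W
H: reaches L-position D → W
E: only reaches H(W), J(W), all W → L
A: reaches L-position D → W
F: reaches L-position E → W
B: reaches L-position E → W
C: reaches L-position E → W

H: W, I: W, E: L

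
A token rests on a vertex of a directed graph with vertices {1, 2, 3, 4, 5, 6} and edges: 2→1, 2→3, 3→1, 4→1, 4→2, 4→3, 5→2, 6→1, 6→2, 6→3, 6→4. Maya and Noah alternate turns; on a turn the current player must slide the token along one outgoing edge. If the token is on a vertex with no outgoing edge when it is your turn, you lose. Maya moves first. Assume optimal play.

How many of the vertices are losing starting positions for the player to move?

Work bottom-up. With no move the player to move loses. Otherwise the position is W if at least one move leads to an L position for the opponent, and L if every move leads to a W.
Every edge goes from a vertex to one that appears earlier in the order 1, 3, 2, 4, 6, 5, so processing vertices in that order labels each vertex after all of its successors.
1: no outgoing edge → L
3: can move to 1, which is L ⇒ W
2: can move to 1, which is L ⇒ W
4: can move to 1, which is L ⇒ W
6: can move to 1, which is L ⇒ W
5: the only move is to 2(W), a W ⇒ L
The L vertices are 1, 5; that is 2 in all.

2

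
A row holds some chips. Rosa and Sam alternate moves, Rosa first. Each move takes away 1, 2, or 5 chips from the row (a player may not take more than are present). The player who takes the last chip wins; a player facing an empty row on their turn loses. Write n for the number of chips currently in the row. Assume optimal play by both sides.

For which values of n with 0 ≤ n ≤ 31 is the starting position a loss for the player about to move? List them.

0, 3, 6, 9, 12, 15, 18, 21, 24, 27, 30

Build the W/L table. Terminal = L. A non-terminal position is W if it has a move to some L; otherwise it is L.
n=0: no move → L
n=1: can move to 0, which is L ⇒ W
n=2: can move to 0, which is L ⇒ W
n=3: moves to 2(W), 1(W); every one is W ⇒ L
n=4: can move to 3, which is L ⇒ W
n=5: can move to 3, which is L ⇒ W
n=6: moves to 5(W), 4(W), 1(W); every one is W ⇒ L
n=7: can move to 6, which is L ⇒ W
n=8: can move to 6, which is L ⇒ W
n=9: moves to 8(W), 7(W), 4(W); every one is W ⇒ L
n=10: can move to 9, which is L ⇒ W
n=11: can move to 9, which is L ⇒ W
n=12: moves to 11(W), 10(W), 7(W); every one is W ⇒ L
n=13: can move to 12, which is L ⇒ W
n=14: can move to 12, which is L ⇒ W
n=15: moves to 14(W), 13(W), 10(W); every one is W ⇒ L
n=16: can move to 15, which is L ⇒ W
n=17: can move to 15, which is L ⇒ W
n=18: moves to 17(W), 16(W), 13(W); every one is W ⇒ L
n=19: can move to 18, which is L ⇒ W
n=20: can move to 18, which is L ⇒ W
n=21: moves to 20(W), 19(W), 16(W); every one is W ⇒ L
n=22: can move to 21, which is L ⇒ W
n=23: can move to 21, which is L ⇒ W
n=24: moves to 23(W), 22(W), 19(W); every one is W ⇒ L
n=25: can move to 24, which is L ⇒ W
n=26: can move to 24, which is L ⇒ W
n=27: moves to 26(W), 25(W), 22(W); every one is W ⇒ L
n=28: can move to 27, which is L ⇒ W
n=29: can move to 27, which is L ⇒ W
n=30: moves to 29(W), 28(W), 25(W); every one is W ⇒ L
n=31: can move to 30, which is L ⇒ W
The losing starting values of n are exactly the entries labelled L in this table (11 of them).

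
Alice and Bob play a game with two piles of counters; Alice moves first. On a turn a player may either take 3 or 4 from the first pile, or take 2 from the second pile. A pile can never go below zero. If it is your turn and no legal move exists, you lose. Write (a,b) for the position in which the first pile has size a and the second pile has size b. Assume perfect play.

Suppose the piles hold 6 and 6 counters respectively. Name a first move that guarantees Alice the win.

Classify positions by backward induction: terminal positions (no move available) are L. From any other position, the mover wins iff some move reaches an L.
No move ever increases a pile, so every position that can arise here has a ≤ 6 and b ≤ 6; it is enough to label the cells with 0 ≤ a ≤ 6 and 0 ≤ b ≤ 6.
Every move lowers a or b (never raises either), so fill the grid row by row in increasing a, and left to right within a row: each cell's successors are then already labelled.
      b=0  b=1  b=2  b=3  b=4  b=5  b=6
a=0:    L    L    W    W    L    L    W
a=1:    L    L    W    W    L    L    W
a=2:    L    L    W    W    L    L    W
a=3:    W    W    L    L    W    W    L
a=4:    W    W    L    L    W    W    L
a=5:    W    W    L    L    W    W    L
a=6:    W    W    W    W    W    W    W
Cells with no legal move (terminal, hence L): (0,0), (0,1), (1,0), (1,1), (2,0), (2,1).
The remaining L cells, each justified by listing all of its moves:
(0,4): only reaches (0,2)(W), which is W → L
(0,5): only reaches (0,3)(W), which is W → L
(1,4): only reaches (1,2)(W), which is W → L
(1,5): only reaches (1,3)(W), which is W → L
(2,4): only reaches (2,2)(W), which is W → L
(2,5): only reaches (2,3)(W), which is W → L
(3,2): only reaches (0,2)(W), (3,0)(W), all W → L
(3,3): only reaches (0,3)(W), (3,1)(W), all W → L
(3,6): only reaches (0,6)(W), (3,4)(W), all W → L
(4,2): only reaches (1,2)(W), (0,2)(W), (4,0)(W), all W → L
(4,3): only reaches (1,3)(W), (0,3)(W), (4,1)(W), all W → L
(4,6): only reaches (1,6)(W), (0,6)(W), (4,4)(W), all W → L
(5,2): only reaches (2,2)(W), (1,2)(W), (5,0)(W), all W → L
(5,3): only reaches (2,3)(W), (1,3)(W), (5,1)(W), all W → L
(5,6): only reaches (2,6)(W), (1,6)(W), (5,4)(W), all W → L
Every other cell has at least one move into one of the L cells above, so it is W.
From (6,6), the L positions reachable in one move are: (3,6).

Move to (3,6).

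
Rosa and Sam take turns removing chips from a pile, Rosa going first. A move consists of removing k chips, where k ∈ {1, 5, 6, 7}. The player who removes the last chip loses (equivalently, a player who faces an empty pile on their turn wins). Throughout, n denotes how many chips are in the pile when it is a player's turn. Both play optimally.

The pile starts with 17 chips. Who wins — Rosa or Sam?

Sam wins.

Classify positions by backward induction: terminal positions (no move available) are W. From any other position, the mover wins iff some move reaches an L.
n=0: no move; the opponent has just taken the last chip and therefore loses → W
n=1: only reaches 0(W), which is W → L
n=2: reaches L-position 1 → W
n=3: only reaches 2(W), which is W → L
n=4: reaches L-position 3 → W
n=5: only reaches 4(W), 0(W), all W → L
n=6: reaches L-position 5 → W
n=7: reaches L-position 1 → W
n=8: reaches L-position 3 → W
n=9: reaches L-position 3 → W
n=10: reaches L-position 5 → W
n=11: reaches L-position 5 → W
n=12: reaches L-position 5 → W
n=13: only reaches 12(W), 8(W), 7(W), 6(W), all W → L
n=14: reaches L-position 13 → W
n=15: only reaches 14(W), 10(W), 9(W), 8(W), all W → L
n=16: reaches L-position 15 → W
n=17: only reaches 16(W), 12(W), 11(W), 10(W), all W → L
The starting position 17 is L: whatever Rosa does, the opponent receives a W position.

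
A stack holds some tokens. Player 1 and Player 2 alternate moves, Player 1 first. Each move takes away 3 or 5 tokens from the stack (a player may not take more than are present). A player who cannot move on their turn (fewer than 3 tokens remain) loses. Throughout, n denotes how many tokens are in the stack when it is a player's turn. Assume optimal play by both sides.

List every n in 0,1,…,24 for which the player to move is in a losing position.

Compute win/loss labels from the base case upward. A position with no move is L. Any other position is W if it can reach an L in one move, else L.
n=0: no move → L
n=1: no move → L
n=2: no move → L
n=3: →0(L), so W
n=4: →1(L), so W
n=5: →2(L), so W
n=6: →1(L), so W
n=7: →2(L), so W
n=8: →5(W), 3(W) — all W, so L
n=9: →6(W), 4(W) — all W, so L
n=10: →7(W), 5(W) — all W, so L
n=11: →8(L), so W
n=12: →9(L), so W
n=13: →10(L), so W
n=14: →9(L), so W
n=15: →10(L), so W
n=16: →13(W), 11(W) — all W, so L
n=17: →14(W), 12(W) — all W, so L
n=18: →15(W), 13(W) — all W, so L
n=19: →16(L), so W
n=20: →17(L), so W
n=21: →18(L), so W
n=22: →17(L), so W
n=23: →18(L), so W
n=24: →21(W), 19(W) — all W, so L
Reading off the rows marked L gives the requested list; there are 10 such values of n.

0, 1, 2, 8, 9, 10, 16, 17, 18, 24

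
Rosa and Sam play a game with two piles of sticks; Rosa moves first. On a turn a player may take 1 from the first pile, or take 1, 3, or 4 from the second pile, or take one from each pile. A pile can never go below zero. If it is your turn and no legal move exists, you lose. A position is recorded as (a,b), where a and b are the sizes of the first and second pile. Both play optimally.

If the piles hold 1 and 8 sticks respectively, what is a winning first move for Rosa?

Classify positions by backward induction: terminal positions (no move available) are L. From any other position, the mover wins iff some move reaches an L.
No move ever increases a pile, so every position that can arise here has a ≤ 1 and b ≤ 8; it is enough to label the cells with 0 ≤ a ≤ 1 and 0 ≤ b ≤ 8.
Every move lowers a or b (never raises either), so fill the grid row by row in increasing a, and left to right within a row: each cell's successors are then already labelled.
      b=0  b=1  b=2  b=3  b=4  b=5  b=6  b=7  b=8
a=0:    L    W    L    W    W    W    W    L    W
a=1:    W    W    W    W    L    W    L    W    W
Cells with no legal move (terminal, hence L): (0,0).
The remaining L cells, each justified by listing all of its moves:
(0,2): →(0,1)(W) only, which is W, so L
(0,7): →(0,6)(W), (0,4)(W), (0,3)(W) — all W, so L
(1,4): →(0,4)(W), (1,3)(W), (1,1)(W), (1,0)(W), (0,3)(W) — all W, so L
(1,6): →(0,6)(W), (1,5)(W), (1,3)(W), (1,2)(W), (0,5)(W) — all W, so L
Every other cell has at least one move into one of the L cells above, so it is W.
From (1,8), the L positions reachable in one move are: (1,4), (0,7). Any move reaching one of these is winning.

Move to (1,4).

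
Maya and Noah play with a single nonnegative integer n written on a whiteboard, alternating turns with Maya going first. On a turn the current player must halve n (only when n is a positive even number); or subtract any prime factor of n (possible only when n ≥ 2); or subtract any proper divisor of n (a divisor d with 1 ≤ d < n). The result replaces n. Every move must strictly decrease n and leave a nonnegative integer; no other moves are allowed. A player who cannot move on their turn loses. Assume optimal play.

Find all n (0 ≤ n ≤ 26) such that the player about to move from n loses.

Label each position W (a win for the player to move) or L (a loss). A position with no legal move is L; any other position is W exactly when some move reaches an L, and L when every move reaches a W.
n=0: no move → L
n=1: no move → L
n=2: can move to 0, which is L ⇒ W
n=3: can move to 0, which is L ⇒ W
n=4: moves to 2(W), 3(W); every one is W ⇒ L
n=5: can move to 0, which is L ⇒ W
n=6: can move to 4, which is L ⇒ W
n=7: can move to 0, which is L ⇒ W
n=8: can move to 4, which is L ⇒ W
n=9: moves to 6(W), 8(W); every one is W ⇒ L
n=10: can move to 9, which is L ⇒ W
n=11: can move to 0, which is L ⇒ W
n=12: can move to 9, which is L ⇒ W
n=13: can move to 0, which is L ⇒ W
n=14: moves to 7(W), 12(W), 13(W); every one is W ⇒ L
n=15: can move to 14, which is L ⇒ W
n=16: can move to 14, which is L ⇒ W
n=17: can move to 0, which is L ⇒ W
n=18: can move to 9, which is L ⇒ W
n=19: can move to 0, which is L ⇒ W
n=20: moves to 10(W), 15(W), 16(W), 18(W), 19(W); every one is W ⇒ L
n=21: can move to 14, which is L ⇒ W
n=22: can move to 20, which is L ⇒ W
n=23: can move to 0, which is L ⇒ W
n=24: can move to 20, which is L ⇒ W
n=25: can move to 20, which is L ⇒ W
n=26: moves to 13(W), 24(W), 25(W); every one is W ⇒ L
The losing starting values of n are exactly the entries labelled L in this table (7 of them).

0, 1, 4, 9, 14, 20, 26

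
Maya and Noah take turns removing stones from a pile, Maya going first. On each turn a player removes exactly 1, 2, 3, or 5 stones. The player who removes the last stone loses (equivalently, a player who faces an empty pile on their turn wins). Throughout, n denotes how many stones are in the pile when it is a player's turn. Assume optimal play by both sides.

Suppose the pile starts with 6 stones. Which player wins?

Maya wins.

Compute win/loss labels from the base case upward. A position with no move is W. Any other position is W if it can reach an L in one move, else L.
n=0: no move; the opponent has just taken the last stone and therefore loses → W
n=1: L (sole option 0(W) is W)
n=2: W (go to 1, an L position)
n=3: W (go to 1, an L position)
n=4: W (go to 1, an L position)
n=5: L (options 4(W), 3(W), 2(W), 0(W) are all W)
n=6: W (go to 5, an L position)
The starting position 6 is W: Maya should remove 1, leaving 5, handing over an L position.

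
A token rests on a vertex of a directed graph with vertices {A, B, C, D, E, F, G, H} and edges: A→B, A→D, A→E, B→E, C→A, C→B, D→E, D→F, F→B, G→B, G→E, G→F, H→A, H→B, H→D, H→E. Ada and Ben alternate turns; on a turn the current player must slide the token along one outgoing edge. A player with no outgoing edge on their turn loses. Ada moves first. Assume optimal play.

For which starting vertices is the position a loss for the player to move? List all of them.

C, E, F

Classify positions by backward induction: terminal positions (no move available) are L. From any other position, the mover wins iff some move reaches an L.
Every edge goes from a vertex to one that appears earlier in the order E, B, F, D, G, A, C, H, so processing vertices in that order labels each vertex after all of its successors.
E: no outgoing edge → L
B: W (go to E, an L position)
F: L (sole option B(W) is W)
D: W (go to F, an L position)
G: W (go to F, an L position)
A: W (go to E, an L position)
C: L (options A(W), B(W) are all W)
H: W (go to E, an L position)
Reading off the rows marked L gives the requested list; there are 3 such vertices.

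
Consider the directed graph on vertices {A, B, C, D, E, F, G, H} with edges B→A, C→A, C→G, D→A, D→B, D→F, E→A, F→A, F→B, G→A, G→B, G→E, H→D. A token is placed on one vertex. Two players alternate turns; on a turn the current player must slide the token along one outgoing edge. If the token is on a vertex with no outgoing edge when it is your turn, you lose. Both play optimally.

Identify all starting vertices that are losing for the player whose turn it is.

Build the W/L table. Terminal = L. A non-terminal position is W if it has a move to some L; otherwise it is L.
Every edge goes from a vertex to one that appears earlier in the order A, E, B, G, F, D, C, H, so processing vertices in that order labels each vertex after all of its successors.
A: no outgoing edge → L
E: W (go to A, an L position)
B: W (go to A, an L position)
G: W (go to A, an L position)
F: W (go to A, an L position)
D: W (go to A, an L position)
C: W (go to A, an L position)
H: L (sole option D(W) is W)
The losing starting vertices are exactly the entries labelled L in this table (2 of them).

A, H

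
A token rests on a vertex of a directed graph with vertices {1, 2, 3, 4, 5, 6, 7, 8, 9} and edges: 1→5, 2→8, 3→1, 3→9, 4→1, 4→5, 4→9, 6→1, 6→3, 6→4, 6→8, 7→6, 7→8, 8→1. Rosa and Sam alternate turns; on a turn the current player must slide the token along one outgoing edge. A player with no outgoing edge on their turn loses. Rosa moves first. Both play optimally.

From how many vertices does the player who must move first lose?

Build the W/L table. Terminal = L. A non-terminal position is W if it has a move to some L; otherwise it is L.
Every edge goes from a vertex to one that appears earlier in the order 5, 9, 1, 3, 4, 8, 6, 2, 7, so processing vertices in that order labels each vertex after all of its successors.
5: no outgoing edge → L
9: no outgoing edge → L
1: can move to 5, which is L ⇒ W
3: can move to 9, which is L ⇒ W
4: can move to 9, which is L ⇒ W
8: the only move is to 1(W), a W ⇒ L
6: can move to 8, which is L ⇒ W
2: can move to 8, which is L ⇒ W
7: can move to 8, which is L ⇒ W
The L vertices are 5, 8, 9; that is 3 in all.

3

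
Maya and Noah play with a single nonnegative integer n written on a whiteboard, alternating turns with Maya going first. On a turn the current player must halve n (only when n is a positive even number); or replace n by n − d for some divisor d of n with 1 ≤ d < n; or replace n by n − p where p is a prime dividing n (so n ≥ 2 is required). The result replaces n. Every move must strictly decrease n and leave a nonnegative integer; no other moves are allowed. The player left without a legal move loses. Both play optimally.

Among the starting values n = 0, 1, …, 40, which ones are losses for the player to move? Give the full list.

0, 1, 4, 9, 14, 20, 26, 32, 35, 38

Classify positions by backward induction: terminal positions (no move available) are L. From any other position, the mover wins iff some move reaches an L.
n=0: no move → L
n=1: no move → L
n=2: reaches L-position 0 → W
n=3: reaches L-position 0 → W
n=4: only reaches 2(W), 3(W), all W → L
n=5: reaches L-position 0 → W
n=6: reaches L-position 4 → W
n=7: reaches L-position 0 → W
n=8: reaches L-position 4 → W
n=9: only reaches 6(W), 8(W), all W → L
n=10: reaches L-position 9 → W
n=11: reaches L-position 0 → W
n=12: reaches L-position 9 → W
n=13: reaches L-position 0 → W
n=14: only reaches 7(W), 12(W), 13(W), all W → L
n=15: reaches L-position 14 → W
n=16: reaches L-position 14 → W
n=17: reaches L-position 0 → W
n=18: reaches L-position 9 → W
n=19: reaches L-position 0 → W
n=20: only reaches 10(W), 15(W), 16(W), 18(W), 19(W), all W → L
n=21: reaches L-position 14 → W
n=22: reaches L-position 20 → W
n=23: reaches L-position 0 → W
n=24: reaches L-position 20 → W
n=25: reaches L-position 20 → W
n=26: only reaches 13(W), 24(W), 25(W), all W → L
n=27: reaches L-position 26 → W
n=28: reaches L-position 14 → W
n=29: reaches L-position 0 → W
n=30: reaches L-position 20 → W
n=31: reaches L-position 0 → W
n=32: only reaches 16(W), 24(W), 28(W), 30(W), 31(W), all W → L
n=33: reaches L-position 32 → W
n=34: reaches L-position 32 → W
n=35: only reaches 28(W), 30(W), 34(W), all W → L
n=36: reaches L-position 32 → W
n=37: reaches L-position 0 → W
n=38: only reaches 19(W), 36(W), 37(W), all W → L
n=39: reaches L-position 26 → W
n=40: reaches L-position 20 → W
Reading off the rows marked L gives the requested list; there are 10 such values of n.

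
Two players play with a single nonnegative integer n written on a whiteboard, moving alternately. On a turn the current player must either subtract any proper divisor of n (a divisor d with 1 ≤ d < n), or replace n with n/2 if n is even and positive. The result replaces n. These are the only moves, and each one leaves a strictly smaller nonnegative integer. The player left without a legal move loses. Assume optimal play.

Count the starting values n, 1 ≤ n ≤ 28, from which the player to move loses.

Use the standard recursion: the mover loses at a terminal position; elsewhere, the mover wins exactly when some move hands the opponent an L position.
n=0: no move → L
n=1: no move → L
n=2: →1(L), so W
n=3: →2(W) only, which is W, so L
n=4: →3(L), so W
n=5: →4(W) only, which is W, so L
n=6: →3(L), so W
n=7: →6(W) only, which is W, so L
n=8: →7(L), so W
n=9: →6(W), 8(W) — all W, so L
n=10: →5(L), so W
n=11: →10(W) only, which is W, so L
n=12: →9(L), so W
n=13: →12(W) only, which is W, so L
n=14: →7(L), so W
n=15: →10(W), 12(W), 14(W) — all W, so L
n=16: →15(L), so W
n=17: →16(W) only, which is W, so L
n=18: →9(L), so W
n=19: →18(W) only, which is W, so L
n=20: →15(L), so W
n=21: →14(W), 18(W), 20(W) — all W, so L
n=22: →11(L), so W
n=23: →22(W) only, which is W, so L
n=24: →21(L), so W
n=25: →20(W), 24(W) — all W, so L
n=26: →13(L), so W
n=27: →18(W), 24(W), 26(W) — all W, so L
n=28: →21(L), so W
L entries with 1 ≤ n ≤ 28 (n=0 is outside the asked range and is not counted): n = 1, 3, 5, 7, 9, 11, 13, 15, 17, 19, 21, 23, 25, 27; that makes 14.

14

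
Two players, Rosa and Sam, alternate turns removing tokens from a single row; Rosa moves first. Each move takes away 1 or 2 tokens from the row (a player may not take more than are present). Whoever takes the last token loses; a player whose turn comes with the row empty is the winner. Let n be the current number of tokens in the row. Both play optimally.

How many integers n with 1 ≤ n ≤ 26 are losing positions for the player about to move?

9

Build the W/L table. Terminal = W. A non-terminal position is W if it has a move to some L; otherwise it is L.
n=0: no move; the opponent has just taken the last token and therefore loses → W
n=1: the only move is to 0(W), a W ⇒ L
n=2: can move to 1, which is L ⇒ W
n=3: can move to 1, which is L ⇒ W
n=4: moves to 3(W), 2(W); every one is W ⇒ L
n=5: can move to 4, which is L ⇒ W
n=6: can move to 4, which is L ⇒ W
n=7: moves to 6(W), 5(W); every one is W ⇒ L
n=8: can move to 7, which is L ⇒ W
n=9: can move to 7, which is L ⇒ W
n=10: moves to 9(W), 8(W); every one is W ⇒ L
n=11: can move to 10, which is L ⇒ W
n=12: can move to 10, which is L ⇒ W
n=13: moves to 12(W), 11(W); every one is W ⇒ L
n=14: can move to 13, which is L ⇒ W
n=15: can move to 13, which is L ⇒ W
n=16: moves to 15(W), 14(W); every one is W ⇒ L
n=17: can move to 16, which is L ⇒ W
n=18: can move to 16, which is L ⇒ W
n=19: moves to 18(W), 17(W); every one is W ⇒ L
n=20: can move to 19, which is L ⇒ W
n=21: can move to 19, which is L ⇒ W
n=22: moves to 21(W), 20(W); every one is W ⇒ L
n=23: can move to 22, which is L ⇒ W
n=24: can move to 22, which is L ⇒ W
n=25: moves to 24(W), 23(W); every one is W ⇒ L
n=26: can move to 25, which is L ⇒ W
L entries with 1 ≤ n ≤ 26 (the range starts at n=1): n = 1, 4, 7, 10, 13, 16, 19, 22, 25; that makes 9.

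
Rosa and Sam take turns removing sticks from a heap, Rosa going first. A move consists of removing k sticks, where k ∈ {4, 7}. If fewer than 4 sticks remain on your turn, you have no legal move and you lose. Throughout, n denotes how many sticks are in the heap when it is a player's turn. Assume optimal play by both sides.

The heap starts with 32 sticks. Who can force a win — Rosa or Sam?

Work bottom-up. With no move the player to move loses. Otherwise the position is W if at least one move leads to an L position for the opponent, and L if every move leads to a W.
n=0: no move → L
n=1: no move → L
n=2: no move → L
n=3: no move → L
n=4: can move to 0, which is L ⇒ W
n=5: can move to 1, which is L ⇒ W
n=6: can move to 2, which is L ⇒ W
n=7: can move to 3, which is L ⇒ W
n=8: can move to 1, which is L ⇒ W
n=9: can move to 2, which is L ⇒ W
n=10: can move to 3, which is L ⇒ W
n=11: moves to 7(W), 4(W); every one is W ⇒ L
n=12: moves to 8(W), 5(W); every one is W ⇒ L
n=13: moves to 9(W), 6(W); every one is W ⇒ L
n=14: moves to 10(W), 7(W); every one is W ⇒ L
n=15: can move to 11, which is L ⇒ W
n=16: can move to 12, which is L ⇒ W
n=17: can move to 13, which is L ⇒ W
n=18: can move to 14, which is L ⇒ W
n=19: can move to 12, which is L ⇒ W
n=20: can move to 13, which is L ⇒ W
n=21: can move to 14, which is L ⇒ W
n=22: moves to 18(W), 15(W); every one is W ⇒ L
n=23: moves to 19(W), 16(W); every one is W ⇒ L
n=24: moves to 20(W), 17(W); every one is W ⇒ L
n=25: moves to 21(W), 18(W); every one is W ⇒ L
n=26: can move to 22, which is L ⇒ W
n=27: can move to 23, which is L ⇒ W
n=28: can move to 24, which is L ⇒ W
n=29: can move to 25, which is L ⇒ W
n=30: can move to 23, which is L ⇒ W
n=31: can move to 24, which is L ⇒ W
n=32: can move to 25, which is L ⇒ W
From 32 Rosa can remove 7, leaving 25, reaching an L position.

Rosa wins.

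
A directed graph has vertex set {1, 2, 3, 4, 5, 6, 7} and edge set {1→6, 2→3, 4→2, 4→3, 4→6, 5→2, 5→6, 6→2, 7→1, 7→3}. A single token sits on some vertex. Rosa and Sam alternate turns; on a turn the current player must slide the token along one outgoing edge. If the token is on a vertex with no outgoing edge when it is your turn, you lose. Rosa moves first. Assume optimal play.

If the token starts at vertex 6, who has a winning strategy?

Sam wins.

Work bottom-up. With no move the player to move loses. Otherwise the position is W if at least one move leads to an L position for the opponent, and L if every move leads to a W.
Every edge goes from a vertex to one that appears earlier in the order 3, 2, 6, 4, 5, 1, 7, so processing vertices in that order labels each vertex after all of its successors.
3: no outgoing edge → L
2: reaches L-position 3 → W
6: only reaches 2(W), which is W → L
4: reaches L-position 6 → W
5: reaches L-position 6 → W
1: reaches L-position 6 → W
7: reaches L-position 3 → W
Every move from 6 reaches a W position, so the mover loses.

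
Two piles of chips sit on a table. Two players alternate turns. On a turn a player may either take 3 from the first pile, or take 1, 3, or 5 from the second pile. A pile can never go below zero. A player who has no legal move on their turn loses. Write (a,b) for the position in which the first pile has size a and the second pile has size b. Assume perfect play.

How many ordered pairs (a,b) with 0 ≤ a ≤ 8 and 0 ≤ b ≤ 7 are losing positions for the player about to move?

36

Positions with no move are L. A position that does have a move is losing for the player to move precisely when every available move leads to a winning position for the opponent. Fill in the labels:
Every move lowers a or b (never raises either), so fill the grid row by row in increasing a, and left to right within a row: each cell's successors are then already labelled.
      b=0  b=1  b=2  b=3  b=4  b=5  b=6  b=7
a=0:    L    W    L    W    L    W    L    W
a=1:    L    W    L    W    L    W    L    W
a=2:    L    W    L    W    L    W    L    W
a=3:    W    L    W    L    W    L    W    L
a=4:    W    L    W    L    W    L    W    L
a=5:    W    L    W    L    W    L    W    L
a=6:    L    W    L    W    L    W    L    W
a=7:    L    W    L    W    L    W    L    W
a=8:    L    W    L    W    L    W    L    W
Cells with no legal move (terminal, hence L): (0,0), (1,0), (2,0).
The remaining L cells, each justified by listing all of its moves:
(0,2): L (sole option (0,1)(W) is W)
(0,4): L (options (0,3)(W), (0,1)(W) are all W)
(0,6): L (options (0,5)(W), (0,3)(W), (0,1)(W) are all W)
(1,2): L (sole option (1,1)(W) is W)
(1,4): L (options (1,3)(W), (1,1)(W) are all W)
(1,6): L (options (1,5)(W), (1,3)(W), (1,1)(W) are all W)
(2,2): L (sole option (2,1)(W) is W)
(2,4): L (options (2,3)(W), (2,1)(W) are all W)
(2,6): L (options (2,5)(W), (2,3)(W), (2,1)(W) are all W)
(3,1): L (options (0,1)(W), (3,0)(W) are all W)
(3,3): L (options (0,3)(W), (3,2)(W), (3,0)(W) are all W)
(3,5): L (options (0,5)(W), (3,4)(W), (3,2)(W), (3,0)(W) are all W)
(3,7): L (options (0,7)(W), (3,6)(W), (3,4)(W), (3,2)(W) are all W)
(4,1): L (options (1,1)(W), (4,0)(W) are all W)
(4,3): L (options (1,3)(W), (4,2)(W), (4,0)(W) are all W)
(4,5): L (options (1,5)(W), (4,4)(W), (4,2)(W), (4,0)(W) are all W)
(4,7): L (options (1,7)(W), (4,6)(W), (4,4)(W), (4,2)(W) are all W)
(5,1): L (options (2,1)(W), (5,0)(W) are all W)
(5,3): L (options (2,3)(W), (5,2)(W), (5,0)(W) are all W)
(5,5): L (options (2,5)(W), (5,4)(W), (5,2)(W), (5,0)(W) are all W)
(5,7): L (options (2,7)(W), (5,6)(W), (5,4)(W), (5,2)(W) are all W)
(6,0): L (sole option (3,0)(W) is W)
(6,2): L (options (3,2)(W), (6,1)(W) are all W)
(6,4): L (options (3,4)(W), (6,3)(W), (6,1)(W) are all W)
(6,6): L (options (3,6)(W), (6,5)(W), (6,3)(W), (6,1)(W) are all W)
(7,0): L (sole option (4,0)(W) is W)
(7,2): L (options (4,2)(W), (7,1)(W) are all W)
(7,4): L (options (4,4)(W), (7,3)(W), (7,1)(W) are all W)
(7,6): L (options (4,6)(W), (7,5)(W), (7,3)(W), (7,1)(W) are all W)
(8,0): L (sole option (5,0)(W) is W)
(8,2): L (options (5,2)(W), (8,1)(W) are all W)
(8,4): L (options (5,4)(W), (8,3)(W), (8,1)(W) are all W)
(8,6): L (options (5,6)(W), (8,5)(W), (8,3)(W), (8,1)(W) are all W)
Every other cell has at least one move into one of the L cells above, so it is W.
L cells per row: a=0: 4, a=1: 4, a=2: 4, a=3: 4, a=4: 4, a=5: 4, a=6: 4, a=7: 4, a=8: 4; total 36.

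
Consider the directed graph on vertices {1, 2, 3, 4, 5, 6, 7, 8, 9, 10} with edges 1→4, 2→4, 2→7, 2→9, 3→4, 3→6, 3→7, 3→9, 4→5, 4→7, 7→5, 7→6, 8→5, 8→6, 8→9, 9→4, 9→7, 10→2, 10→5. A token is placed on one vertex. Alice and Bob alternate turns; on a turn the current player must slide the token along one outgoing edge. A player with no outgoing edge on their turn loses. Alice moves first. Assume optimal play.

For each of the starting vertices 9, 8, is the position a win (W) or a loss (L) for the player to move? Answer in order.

9: L, 8: W

Positions with no move are L. A position that does have a move is losing for the player to move precisely when every available move leads to a winning position for the opponent. Fill in the labels:
Every edge goes from a vertex to one that appears earlier in the order 5, 6, 7, 4, 9, 3, 2, 10, 8, 1, so processing vertices in that order labels each vertex after all of its successors.
5: no outgoing edge → L
6: no outgoing edge → L
7: W (go to 6, an L position)
4: W (go to 5, an L position)
9: L (options 4(W), 7(W) are all W)
3: W (go to 9, an L position)
2: W (go to 9, an L position)
10: W (go to 5, an L position)
8: W (go to 9, an L position)
1: L (sole option 4(W) is W)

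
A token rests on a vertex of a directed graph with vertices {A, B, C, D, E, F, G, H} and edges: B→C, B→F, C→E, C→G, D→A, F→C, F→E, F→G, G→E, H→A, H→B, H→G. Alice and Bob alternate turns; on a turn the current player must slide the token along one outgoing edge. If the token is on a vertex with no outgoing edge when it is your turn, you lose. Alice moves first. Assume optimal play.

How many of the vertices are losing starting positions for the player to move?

Use the standard recursion: the mover loses at a terminal position; elsewhere, the mover wins exactly when some move hands the opponent an L position.
Every edge goes from a vertex to one that appears earlier in the order A, E, G, D, C, F, B, H, so processing vertices in that order labels each vertex after all of its successors.
A: no outgoing edge → L
E: no outgoing edge → L
G: W (go to E, an L position)
D: W (go to A, an L position)
C: W (go to E, an L position)
F: W (go to E, an L position)
B: L (options F(W), C(W) are all W)
H: W (go to B, an L position)
The L vertices are A, B, E; that is 3 in all.

3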